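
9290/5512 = 4645/2756 = 1.69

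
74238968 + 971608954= 1045847922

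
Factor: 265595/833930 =2^ (-1 ) *11^2*89^(-1)*439^1 * 937^(-1)=53119/166786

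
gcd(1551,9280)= 1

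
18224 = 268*68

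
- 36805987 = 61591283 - 98397270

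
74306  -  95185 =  - 20879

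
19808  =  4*4952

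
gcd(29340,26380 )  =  20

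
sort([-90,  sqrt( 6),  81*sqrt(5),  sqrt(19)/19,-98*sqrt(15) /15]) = [-90, - 98*sqrt(15 ) /15, sqrt(19)/19,  sqrt(6), 81*sqrt( 5) ]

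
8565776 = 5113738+3452038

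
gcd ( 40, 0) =40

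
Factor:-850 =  - 2^1*5^2 * 17^1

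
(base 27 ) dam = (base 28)CCP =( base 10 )9769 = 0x2629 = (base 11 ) 7381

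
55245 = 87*635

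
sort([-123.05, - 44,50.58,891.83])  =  [ - 123.05, - 44, 50.58, 891.83]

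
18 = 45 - 27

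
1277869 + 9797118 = 11074987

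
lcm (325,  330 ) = 21450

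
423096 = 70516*6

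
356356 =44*8099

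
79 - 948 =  - 869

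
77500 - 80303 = -2803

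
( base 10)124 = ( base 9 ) 147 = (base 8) 174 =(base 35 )3J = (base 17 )75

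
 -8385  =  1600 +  - 9985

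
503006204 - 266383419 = 236622785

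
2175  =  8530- 6355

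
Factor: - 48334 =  - 2^1*11^1*13^3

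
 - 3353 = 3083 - 6436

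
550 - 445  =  105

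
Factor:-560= -2^4 *5^1*7^1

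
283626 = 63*4502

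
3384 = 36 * 94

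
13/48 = 13/48= 0.27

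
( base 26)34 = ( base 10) 82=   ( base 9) 101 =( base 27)31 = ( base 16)52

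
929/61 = 15 + 14/61 =15.23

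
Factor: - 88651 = -88651^1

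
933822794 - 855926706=77896088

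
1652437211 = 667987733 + 984449478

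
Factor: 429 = 3^1*11^1*13^1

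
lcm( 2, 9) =18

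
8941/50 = 8941/50 =178.82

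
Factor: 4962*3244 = 16096728 = 2^3*3^1 * 811^1*827^1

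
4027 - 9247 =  - 5220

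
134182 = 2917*46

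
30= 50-20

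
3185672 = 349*9128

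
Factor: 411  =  3^1*137^1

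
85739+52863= 138602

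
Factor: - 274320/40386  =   - 360/53 = -2^3*3^2*5^1 * 53^ ( - 1) 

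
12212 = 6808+5404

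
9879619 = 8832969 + 1046650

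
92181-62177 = 30004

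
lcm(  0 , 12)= 0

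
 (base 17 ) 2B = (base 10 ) 45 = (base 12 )39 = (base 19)27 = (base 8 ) 55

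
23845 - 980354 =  - 956509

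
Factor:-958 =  - 2^1*479^1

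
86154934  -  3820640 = 82334294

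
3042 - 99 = 2943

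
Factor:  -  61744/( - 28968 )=2^1 * 3^( - 1)*71^( - 1 )*227^1 = 454/213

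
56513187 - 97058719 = - 40545532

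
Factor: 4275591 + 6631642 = 10907233   =  71^1* 153623^1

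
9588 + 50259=59847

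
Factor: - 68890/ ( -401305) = 166/967=2^1 * 83^1*967^( - 1 )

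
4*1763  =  7052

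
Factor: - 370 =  - 2^1*5^1* 37^1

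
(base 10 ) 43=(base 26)1H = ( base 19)25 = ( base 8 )53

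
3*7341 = 22023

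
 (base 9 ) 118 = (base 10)98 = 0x62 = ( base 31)35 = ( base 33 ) 2W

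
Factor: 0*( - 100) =0= 0^1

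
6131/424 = 6131/424 = 14.46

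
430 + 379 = 809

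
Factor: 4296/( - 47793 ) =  - 8/89 = - 2^3 * 89^(-1)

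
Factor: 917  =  7^1 * 131^1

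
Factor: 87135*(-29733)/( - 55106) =2^ ( - 1 )*3^2*5^1 * 11^1*17^1 * 37^1*53^1*59^ ( - 1)*157^1*467^( - 1) = 2590784955/55106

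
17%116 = 17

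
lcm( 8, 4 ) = 8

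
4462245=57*78285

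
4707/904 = 4707/904 = 5.21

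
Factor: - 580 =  - 2^2*5^1*29^1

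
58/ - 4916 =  - 1 + 2429/2458 = - 0.01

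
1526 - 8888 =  - 7362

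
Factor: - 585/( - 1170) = 1/2 = 2^(  -  1 )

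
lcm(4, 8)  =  8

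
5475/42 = 1825/14 = 130.36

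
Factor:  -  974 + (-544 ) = - 1518=- 2^1 * 3^1*11^1*23^1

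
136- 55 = 81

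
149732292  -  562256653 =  - 412524361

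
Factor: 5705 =5^1*7^1*163^1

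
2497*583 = 1455751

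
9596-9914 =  - 318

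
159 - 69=90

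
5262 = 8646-3384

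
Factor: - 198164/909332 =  -107/491= - 107^1* 491^ (- 1 )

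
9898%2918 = 1144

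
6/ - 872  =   - 1+433/436=-0.01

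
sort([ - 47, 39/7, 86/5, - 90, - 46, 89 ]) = [ - 90,-47, - 46, 39/7, 86/5, 89 ] 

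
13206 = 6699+6507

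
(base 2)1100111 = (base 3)10211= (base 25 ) 43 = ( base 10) 103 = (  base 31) 3A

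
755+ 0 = 755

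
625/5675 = 25/227 = 0.11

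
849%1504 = 849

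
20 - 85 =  - 65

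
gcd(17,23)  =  1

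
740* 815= 603100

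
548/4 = 137 = 137.00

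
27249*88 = 2397912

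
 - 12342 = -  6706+  -  5636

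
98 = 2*49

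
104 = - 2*( - 52)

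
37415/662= 37415/662  =  56.52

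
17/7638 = 17/7638=0.00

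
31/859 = 31/859 = 0.04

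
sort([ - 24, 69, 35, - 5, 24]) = [ - 24, - 5, 24 , 35, 69]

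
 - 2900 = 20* ( - 145)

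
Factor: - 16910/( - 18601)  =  10/11 = 2^1  *  5^1*11^( - 1)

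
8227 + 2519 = 10746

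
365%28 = 1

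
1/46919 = 1/46919 = 0.00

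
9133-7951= 1182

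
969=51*19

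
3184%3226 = 3184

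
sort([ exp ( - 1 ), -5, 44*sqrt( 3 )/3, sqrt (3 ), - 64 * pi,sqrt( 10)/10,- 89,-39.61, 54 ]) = [ - 64 *pi, - 89, - 39.61, - 5, sqrt(10)/10,exp(-1), sqrt(3 ), 44 *sqrt(3 )/3, 54 ] 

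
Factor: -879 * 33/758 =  - 2^ ( - 1)*3^2*11^1*293^1*379^(-1) = -29007/758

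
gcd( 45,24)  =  3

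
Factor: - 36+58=22 = 2^1*11^1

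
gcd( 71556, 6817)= 1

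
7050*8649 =60975450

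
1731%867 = 864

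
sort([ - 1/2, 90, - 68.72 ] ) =[ - 68.72, -1/2, 90 ] 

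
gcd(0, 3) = 3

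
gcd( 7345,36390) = 5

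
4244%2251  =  1993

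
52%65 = 52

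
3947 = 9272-5325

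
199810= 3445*58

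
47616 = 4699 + 42917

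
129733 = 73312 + 56421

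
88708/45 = 88708/45=1971.29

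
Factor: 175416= 2^3*3^1*7309^1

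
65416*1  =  65416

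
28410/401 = 70 + 340/401 = 70.85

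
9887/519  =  19+26/519 = 19.05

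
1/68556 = 1/68556 =0.00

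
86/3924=43/1962  =  0.02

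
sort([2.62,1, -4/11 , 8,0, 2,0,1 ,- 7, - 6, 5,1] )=[ - 7,  -  6, - 4/11, 0,0,1, 1,1,2, 2.62,5,8]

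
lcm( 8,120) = 120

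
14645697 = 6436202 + 8209495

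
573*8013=4591449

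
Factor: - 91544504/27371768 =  - 11443063/3421471  =  - 17^( - 2)*11839^( - 1)*11443063^1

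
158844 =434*366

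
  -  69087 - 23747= -92834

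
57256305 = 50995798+6260507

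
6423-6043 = 380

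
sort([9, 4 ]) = [ 4,9 ] 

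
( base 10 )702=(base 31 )mk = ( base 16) 2BE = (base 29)o6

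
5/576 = 5/576 = 0.01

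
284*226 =64184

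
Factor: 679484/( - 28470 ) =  -358/15 = -  2^1*3^(  -  1 ) * 5^(-1)*179^1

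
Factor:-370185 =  - 3^1 * 5^1 * 23^1 * 29^1 * 37^1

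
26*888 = 23088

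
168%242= 168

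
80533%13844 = 11313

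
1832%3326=1832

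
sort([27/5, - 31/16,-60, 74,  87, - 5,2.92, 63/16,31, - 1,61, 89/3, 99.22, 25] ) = [-60, - 5, - 31/16, - 1,  2.92, 63/16, 27/5,25, 89/3 , 31,61,74,87 , 99.22 ]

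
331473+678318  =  1009791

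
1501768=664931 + 836837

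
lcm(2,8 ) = 8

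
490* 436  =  213640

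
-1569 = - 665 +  - 904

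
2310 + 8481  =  10791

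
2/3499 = 2/3499 = 0.00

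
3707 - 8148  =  - 4441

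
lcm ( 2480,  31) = 2480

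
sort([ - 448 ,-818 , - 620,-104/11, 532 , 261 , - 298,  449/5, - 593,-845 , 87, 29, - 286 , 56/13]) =[-845, - 818, - 620, - 593,  -  448 , - 298 , - 286,-104/11, 56/13,29 , 87, 449/5, 261,532 ] 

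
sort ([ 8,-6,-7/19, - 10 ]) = [ - 10, - 6, - 7/19,8] 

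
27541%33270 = 27541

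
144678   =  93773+50905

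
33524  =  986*34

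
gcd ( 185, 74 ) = 37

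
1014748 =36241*28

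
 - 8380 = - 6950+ - 1430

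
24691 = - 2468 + 27159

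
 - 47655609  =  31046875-78702484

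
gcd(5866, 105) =7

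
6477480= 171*37880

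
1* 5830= 5830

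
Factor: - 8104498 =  -2^1*4052249^1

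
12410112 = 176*70512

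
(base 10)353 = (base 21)GH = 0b101100001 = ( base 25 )e3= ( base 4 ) 11201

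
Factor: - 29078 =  - 2^1*7^1*31^1* 67^1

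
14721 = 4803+9918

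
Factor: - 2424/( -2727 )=8/9 = 2^3*3^(-2)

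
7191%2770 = 1651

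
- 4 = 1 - 5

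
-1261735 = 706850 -1968585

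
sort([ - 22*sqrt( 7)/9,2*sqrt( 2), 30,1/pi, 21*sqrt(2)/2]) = [ - 22* sqrt( 7)/9, 1/pi, 2*sqrt( 2 ) , 21*sqrt( 2 )/2,  30 ] 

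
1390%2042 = 1390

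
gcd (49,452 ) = 1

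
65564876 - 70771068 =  - 5206192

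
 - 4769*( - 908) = 4330252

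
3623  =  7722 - 4099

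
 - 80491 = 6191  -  86682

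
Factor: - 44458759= -44458759^1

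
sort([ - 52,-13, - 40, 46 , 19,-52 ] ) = [ - 52, -52,-40,-13, 19,46]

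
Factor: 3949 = 11^1* 359^1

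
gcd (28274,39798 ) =134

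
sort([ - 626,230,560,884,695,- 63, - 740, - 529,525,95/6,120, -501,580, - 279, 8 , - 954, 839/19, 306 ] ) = [  -  954,- 740, - 626, - 529,-501,-279, - 63,8,  95/6,839/19,120, 230,  306,525,560, 580,695,884]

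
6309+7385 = 13694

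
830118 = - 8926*( - 93 )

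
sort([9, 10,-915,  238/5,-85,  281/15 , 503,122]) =[  -  915,  -  85 , 9, 10,281/15, 238/5 , 122, 503] 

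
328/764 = 82/191 = 0.43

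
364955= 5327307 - 4962352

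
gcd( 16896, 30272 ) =704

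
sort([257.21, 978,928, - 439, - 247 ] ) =[ - 439, - 247,257.21, 928,978]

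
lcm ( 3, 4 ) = 12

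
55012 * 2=110024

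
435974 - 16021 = 419953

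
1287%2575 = 1287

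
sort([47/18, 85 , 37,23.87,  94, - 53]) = [ - 53,  47/18, 23.87, 37, 85, 94]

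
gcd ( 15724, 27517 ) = 3931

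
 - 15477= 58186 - 73663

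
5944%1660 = 964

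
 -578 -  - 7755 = 7177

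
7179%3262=655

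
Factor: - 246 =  - 2^1*3^1 *41^1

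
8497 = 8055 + 442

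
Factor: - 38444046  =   - 2^1*3^1*59^1*131^1*829^1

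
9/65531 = 9/65531 = 0.00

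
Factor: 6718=2^1*3359^1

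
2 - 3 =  - 1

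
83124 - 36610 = 46514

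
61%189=61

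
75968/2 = 37984 = 37984.00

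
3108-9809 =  - 6701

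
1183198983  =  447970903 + 735228080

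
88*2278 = 200464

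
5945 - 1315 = 4630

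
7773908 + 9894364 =17668272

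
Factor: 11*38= 418 = 2^1*11^1*19^1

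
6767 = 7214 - 447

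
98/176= 49/88 =0.56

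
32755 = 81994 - 49239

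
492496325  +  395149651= 887645976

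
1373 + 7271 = 8644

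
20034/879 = 22  +  232/293 = 22.79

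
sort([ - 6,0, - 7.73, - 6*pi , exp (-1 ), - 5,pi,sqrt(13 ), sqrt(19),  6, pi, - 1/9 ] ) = [ - 6*pi, -7.73, - 6, - 5, - 1/9,0,exp ( - 1), pi,  pi,sqrt(13 ), sqrt(19),6 ]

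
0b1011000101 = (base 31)mr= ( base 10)709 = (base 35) K9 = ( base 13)427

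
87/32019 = 29/10673 = 0.00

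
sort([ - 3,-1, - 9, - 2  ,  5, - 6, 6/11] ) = [ - 9,  -  6, - 3, - 2 ,-1, 6/11,5] 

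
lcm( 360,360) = 360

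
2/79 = 2/79 = 0.03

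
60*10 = 600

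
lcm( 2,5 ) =10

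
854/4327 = 854/4327 = 0.20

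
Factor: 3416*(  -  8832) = - 2^10*3^1*7^1*23^1*61^1 = - 30170112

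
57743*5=288715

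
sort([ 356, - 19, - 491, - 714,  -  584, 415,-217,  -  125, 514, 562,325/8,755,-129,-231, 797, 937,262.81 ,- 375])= [ - 714, - 584, - 491, - 375, - 231, - 217 , - 129,  -  125, - 19, 325/8, 262.81, 356,415 , 514, 562, 755,797, 937]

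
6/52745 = 6/52745=0.00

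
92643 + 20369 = 113012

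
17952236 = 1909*9404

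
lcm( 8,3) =24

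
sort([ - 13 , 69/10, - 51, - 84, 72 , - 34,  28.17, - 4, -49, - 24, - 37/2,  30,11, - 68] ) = [  -  84, - 68, - 51 , - 49, - 34, -24, - 37/2, - 13, - 4,69/10,11,28.17,30, 72]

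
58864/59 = 997 + 41/59   =  997.69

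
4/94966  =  2/47483 = 0.00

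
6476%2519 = 1438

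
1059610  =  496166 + 563444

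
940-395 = 545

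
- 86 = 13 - 99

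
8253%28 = 21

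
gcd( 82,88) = 2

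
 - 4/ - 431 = 4/431=0.01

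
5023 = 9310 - 4287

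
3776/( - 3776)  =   - 1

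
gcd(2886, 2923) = 37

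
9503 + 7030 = 16533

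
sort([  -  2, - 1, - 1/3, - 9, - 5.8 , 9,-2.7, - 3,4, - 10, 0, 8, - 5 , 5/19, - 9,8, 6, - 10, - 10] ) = [ - 10, - 10, - 10,-9, - 9, - 5.8, - 5, - 3,- 2.7, - 2, - 1, - 1/3, 0, 5/19,4,6, 8, 8, 9 ]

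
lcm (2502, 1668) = 5004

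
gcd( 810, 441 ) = 9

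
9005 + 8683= 17688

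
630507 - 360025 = 270482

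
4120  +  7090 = 11210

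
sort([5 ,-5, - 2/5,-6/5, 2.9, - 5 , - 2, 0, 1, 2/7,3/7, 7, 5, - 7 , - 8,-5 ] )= [ - 8, - 7 ,  -  5, - 5, - 5,-2, - 6/5, - 2/5, 0 , 2/7,3/7,1,2.9,5,5,7 ] 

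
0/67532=0  =  0.00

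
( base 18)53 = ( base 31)30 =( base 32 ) 2T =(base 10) 93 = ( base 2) 1011101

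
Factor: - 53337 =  - 3^1*23^1*773^1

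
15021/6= 5007/2  =  2503.50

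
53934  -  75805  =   -21871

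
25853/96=25853/96 = 269.30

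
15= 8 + 7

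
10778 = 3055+7723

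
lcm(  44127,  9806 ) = 88254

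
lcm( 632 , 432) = 34128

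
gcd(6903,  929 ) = 1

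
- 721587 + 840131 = 118544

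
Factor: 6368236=2^2*7^2*32491^1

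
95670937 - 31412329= 64258608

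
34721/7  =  34721/7 = 4960.14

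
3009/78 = 1003/26  =  38.58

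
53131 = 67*793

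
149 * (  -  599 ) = -89251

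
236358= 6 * 39393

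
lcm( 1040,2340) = 9360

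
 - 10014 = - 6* 1669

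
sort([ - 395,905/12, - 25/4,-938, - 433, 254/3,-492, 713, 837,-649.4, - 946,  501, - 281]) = [-946,-938, - 649.4, - 492 , -433, - 395,-281 ,  -  25/4, 905/12,254/3, 501, 713, 837 ]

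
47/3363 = 47/3363 = 0.01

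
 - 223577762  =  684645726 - 908223488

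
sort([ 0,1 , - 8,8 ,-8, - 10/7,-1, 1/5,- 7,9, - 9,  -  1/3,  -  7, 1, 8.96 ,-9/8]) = [ - 9, -8 ,-8,-7,-7,-10/7, - 9/8,- 1 ,-1/3,0, 1/5,  1, 1,8, 8.96,  9] 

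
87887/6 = 14647+5/6=14647.83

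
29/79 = 29/79 = 0.37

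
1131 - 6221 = -5090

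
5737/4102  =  5737/4102 = 1.40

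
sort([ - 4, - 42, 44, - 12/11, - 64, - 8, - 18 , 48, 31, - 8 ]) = [- 64, - 42 , - 18, - 8,-8, - 4, - 12/11, 31, 44, 48]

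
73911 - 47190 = 26721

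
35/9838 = 35/9838 = 0.00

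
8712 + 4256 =12968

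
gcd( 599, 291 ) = 1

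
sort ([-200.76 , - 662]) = [-662, - 200.76]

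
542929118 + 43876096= 586805214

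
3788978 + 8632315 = 12421293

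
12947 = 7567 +5380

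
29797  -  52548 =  - 22751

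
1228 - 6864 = - 5636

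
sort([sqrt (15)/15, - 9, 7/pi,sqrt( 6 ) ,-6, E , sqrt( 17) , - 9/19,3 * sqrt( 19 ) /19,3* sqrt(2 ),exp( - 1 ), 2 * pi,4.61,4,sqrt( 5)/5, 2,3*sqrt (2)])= [ -9, - 6 , - 9/19, sqrt (15 ) /15, exp(-1),  sqrt( 5 )/5, 3 * sqrt(19 )/19,2, 7/pi,sqrt( 6),E,4,sqrt (17 ),3*sqrt( 2 ),3 * sqrt( 2),4.61,2*pi ] 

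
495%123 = 3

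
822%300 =222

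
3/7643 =3/7643 = 0.00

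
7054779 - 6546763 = 508016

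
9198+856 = 10054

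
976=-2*(-488)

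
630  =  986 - 356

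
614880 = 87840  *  7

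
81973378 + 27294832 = 109268210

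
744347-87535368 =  - 86791021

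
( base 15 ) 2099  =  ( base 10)6894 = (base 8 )15356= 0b1101011101110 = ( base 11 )51a8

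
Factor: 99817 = 99817^1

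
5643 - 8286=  -2643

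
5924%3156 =2768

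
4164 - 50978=-46814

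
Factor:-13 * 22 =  - 2^1*11^1*13^1 = -  286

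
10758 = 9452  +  1306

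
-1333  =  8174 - 9507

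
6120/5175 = 136/115 = 1.18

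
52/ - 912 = - 1 + 215/228 =- 0.06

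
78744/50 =39372/25 = 1574.88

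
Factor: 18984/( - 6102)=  -28/9 = -2^2*3^ (-2)*7^1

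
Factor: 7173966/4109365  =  2^1*3^1*5^(-1 )*  13^( - 1)*17^1*61^1*191^( - 1)*331^( - 1 )*1153^1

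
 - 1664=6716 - 8380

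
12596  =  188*67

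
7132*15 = 106980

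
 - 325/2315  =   - 1 + 398/463 = -  0.14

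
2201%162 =95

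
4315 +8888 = 13203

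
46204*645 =29801580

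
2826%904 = 114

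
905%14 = 9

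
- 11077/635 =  - 18+ 353/635 = -  17.44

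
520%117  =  52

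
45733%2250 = 733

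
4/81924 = 1/20481 = 0.00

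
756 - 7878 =-7122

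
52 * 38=1976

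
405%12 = 9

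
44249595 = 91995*481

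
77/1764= 11/252 = 0.04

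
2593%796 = 205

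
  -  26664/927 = -29 + 73/309= - 28.76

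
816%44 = 24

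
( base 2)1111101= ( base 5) 1000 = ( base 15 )85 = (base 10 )125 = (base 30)45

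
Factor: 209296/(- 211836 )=-412/417 = -2^2*3^( - 1)*103^1*139^ (-1 ) 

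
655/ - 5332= - 655/5332 = - 0.12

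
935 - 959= - 24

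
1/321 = 1/321 = 0.00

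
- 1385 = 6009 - 7394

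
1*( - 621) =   -  621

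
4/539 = 4/539=0.01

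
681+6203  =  6884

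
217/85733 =217/85733 = 0.00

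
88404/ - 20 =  - 4421 + 4/5= - 4420.20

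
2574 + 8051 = 10625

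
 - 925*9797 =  - 9062225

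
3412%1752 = 1660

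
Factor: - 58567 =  - 58567^1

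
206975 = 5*41395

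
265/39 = 265/39  =  6.79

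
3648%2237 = 1411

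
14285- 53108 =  - 38823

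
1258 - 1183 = 75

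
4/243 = 4/243 = 0.02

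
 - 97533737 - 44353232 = -141886969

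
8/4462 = 4/2231  =  0.00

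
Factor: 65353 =65353^1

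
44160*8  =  353280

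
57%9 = 3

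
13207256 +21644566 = 34851822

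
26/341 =26/341 = 0.08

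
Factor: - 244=-2^2*61^1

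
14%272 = 14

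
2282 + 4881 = 7163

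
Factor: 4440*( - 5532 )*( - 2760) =67791340800=2^8*3^3 * 5^2*23^1*37^1*461^1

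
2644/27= 2644/27 = 97.93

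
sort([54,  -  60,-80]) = [ - 80,-60,54]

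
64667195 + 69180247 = 133847442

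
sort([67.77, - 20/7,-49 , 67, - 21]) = [ - 49 ,-21, - 20/7,67, 67.77]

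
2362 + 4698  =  7060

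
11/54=11/54   =  0.20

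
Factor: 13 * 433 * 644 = 3625076 = 2^2* 7^1*13^1*23^1*433^1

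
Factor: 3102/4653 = 2^1 * 3^(  -  1) = 2/3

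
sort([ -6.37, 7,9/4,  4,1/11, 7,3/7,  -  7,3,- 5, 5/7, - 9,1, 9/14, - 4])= [ - 9 ,-7, - 6.37, - 5 , - 4 , 1/11,3/7,9/14,5/7, 1, 9/4,3,4,7 , 7 ] 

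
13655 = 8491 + 5164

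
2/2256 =1/1128 = 0.00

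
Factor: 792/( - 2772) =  - 2^1*7^( - 1) =- 2/7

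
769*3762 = 2892978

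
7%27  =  7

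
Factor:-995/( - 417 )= 3^(  -  1) * 5^1 * 139^( - 1 )*199^1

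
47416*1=47416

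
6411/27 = 237+ 4/9 = 237.44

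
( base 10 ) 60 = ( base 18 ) 36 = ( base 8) 74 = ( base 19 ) 33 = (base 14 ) 44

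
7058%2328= 74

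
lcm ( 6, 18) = 18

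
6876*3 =20628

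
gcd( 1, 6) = 1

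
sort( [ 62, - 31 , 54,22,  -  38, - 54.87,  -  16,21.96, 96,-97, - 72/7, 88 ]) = [ - 97, -54.87, -38 , - 31, -16,  -  72/7,21.96,22,  54, 62, 88, 96] 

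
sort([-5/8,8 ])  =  [ - 5/8, 8] 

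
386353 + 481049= 867402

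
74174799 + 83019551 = 157194350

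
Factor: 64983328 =2^5*47^1*43207^1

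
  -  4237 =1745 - 5982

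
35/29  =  35/29= 1.21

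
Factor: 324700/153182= 2^1*5^2*17^1 * 401^ ( - 1)=850/401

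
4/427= 4/427 = 0.01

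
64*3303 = 211392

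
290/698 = 145/349 =0.42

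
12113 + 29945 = 42058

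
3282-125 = 3157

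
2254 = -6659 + 8913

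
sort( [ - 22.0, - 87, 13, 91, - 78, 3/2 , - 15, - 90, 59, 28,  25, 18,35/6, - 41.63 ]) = [ -90, - 87, - 78, - 41.63,  -  22.0, - 15 , 3/2,35/6 , 13,18, 25,  28 , 59,91]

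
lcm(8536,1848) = 179256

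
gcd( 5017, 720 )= 1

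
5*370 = 1850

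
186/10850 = 3/175 = 0.02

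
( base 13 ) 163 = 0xFA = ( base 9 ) 307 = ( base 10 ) 250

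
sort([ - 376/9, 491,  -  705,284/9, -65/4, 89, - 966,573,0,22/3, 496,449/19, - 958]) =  [ - 966 , - 958, - 705 , - 376/9  , - 65/4,0,22/3, 449/19, 284/9,89,491,496,573]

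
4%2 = 0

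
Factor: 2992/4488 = 2/3 = 2^1*3^( - 1)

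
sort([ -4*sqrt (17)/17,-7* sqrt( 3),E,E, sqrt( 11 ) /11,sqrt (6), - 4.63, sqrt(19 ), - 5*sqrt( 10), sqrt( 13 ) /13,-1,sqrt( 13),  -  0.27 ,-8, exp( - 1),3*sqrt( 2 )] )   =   [-5*sqrt( 10), - 7*sqrt( 3), - 8,-4.63,  -  1,-4*sqrt( 17 ) /17 ,-0.27,sqrt( 13 ) /13,sqrt( 11)/11,exp( - 1), sqrt(6 ),E,E,sqrt(13),3* sqrt( 2 ),sqrt( 19 ) ]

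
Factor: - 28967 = - 83^1 * 349^1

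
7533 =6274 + 1259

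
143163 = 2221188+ - 2078025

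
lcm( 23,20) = 460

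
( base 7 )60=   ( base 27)1f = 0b101010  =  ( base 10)42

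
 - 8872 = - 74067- - 65195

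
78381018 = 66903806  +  11477212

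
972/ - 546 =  - 162/91 = -  1.78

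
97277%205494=97277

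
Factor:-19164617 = -73^1*83^1*3163^1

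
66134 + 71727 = 137861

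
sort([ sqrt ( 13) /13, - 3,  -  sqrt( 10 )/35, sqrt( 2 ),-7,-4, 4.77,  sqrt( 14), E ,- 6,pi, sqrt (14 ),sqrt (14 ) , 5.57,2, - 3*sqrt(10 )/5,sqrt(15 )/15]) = [-7, - 6, - 4 ,-3, - 3*sqrt(10 ) /5, -sqrt(10 )/35,sqrt(15)/15, sqrt(13 )/13,  sqrt(2 ),2,E,pi,sqrt( 14 ), sqrt( 14) , sqrt (14 ),4.77,5.57 ] 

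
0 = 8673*0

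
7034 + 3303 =10337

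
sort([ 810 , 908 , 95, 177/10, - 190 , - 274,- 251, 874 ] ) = [ -274, - 251,-190,177/10,95, 810, 874,  908 ]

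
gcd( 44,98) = 2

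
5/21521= 5/21521 =0.00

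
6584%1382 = 1056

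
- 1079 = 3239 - 4318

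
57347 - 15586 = 41761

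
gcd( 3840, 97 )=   1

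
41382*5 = 206910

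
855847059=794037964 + 61809095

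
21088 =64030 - 42942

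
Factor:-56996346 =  -2^1*3^1 * 11^1*23^1 * 37547^1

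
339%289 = 50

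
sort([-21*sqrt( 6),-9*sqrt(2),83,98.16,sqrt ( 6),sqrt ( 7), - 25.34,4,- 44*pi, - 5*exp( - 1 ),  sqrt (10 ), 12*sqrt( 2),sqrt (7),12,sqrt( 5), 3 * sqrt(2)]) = [ -44*pi, - 21 *sqrt(6 ), - 25.34,  -  9*sqrt (2), - 5 * exp(-1 ), sqrt( 5 ), sqrt( 6),sqrt (7 ),sqrt(7), sqrt( 10 ),4, 3*sqrt( 2 ),12, 12*sqrt ( 2 ), 83,98.16 ] 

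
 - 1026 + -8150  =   - 9176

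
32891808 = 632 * 52044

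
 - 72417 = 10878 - 83295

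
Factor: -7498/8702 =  - 19^( -1)*23^1*163^1*229^( - 1 ) = - 3749/4351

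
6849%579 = 480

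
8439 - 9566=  - 1127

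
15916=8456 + 7460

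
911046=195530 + 715516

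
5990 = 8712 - 2722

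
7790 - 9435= - 1645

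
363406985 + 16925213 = 380332198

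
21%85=21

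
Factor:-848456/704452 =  - 2^1 * 109^1*181^(-1)=- 218/181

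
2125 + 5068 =7193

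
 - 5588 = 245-5833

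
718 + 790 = 1508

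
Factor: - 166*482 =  - 80012=- 2^2 * 83^1*241^1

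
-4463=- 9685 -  - 5222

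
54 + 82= 136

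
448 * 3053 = 1367744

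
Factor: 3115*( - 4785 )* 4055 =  - 60440890125 = - 3^1*5^3*7^1* 11^1*29^1*89^1*811^1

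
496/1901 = 496/1901 = 0.26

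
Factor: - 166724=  - 2^2*41681^1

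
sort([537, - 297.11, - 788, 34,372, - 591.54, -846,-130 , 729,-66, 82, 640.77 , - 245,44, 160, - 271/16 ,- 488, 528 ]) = [  -  846, - 788, - 591.54  , - 488, - 297.11,-245, - 130, - 66, - 271/16, 34, 44, 82 , 160, 372 , 528, 537, 640.77, 729 ]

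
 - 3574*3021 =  - 10797054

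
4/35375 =4/35375  =  0.00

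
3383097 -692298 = 2690799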